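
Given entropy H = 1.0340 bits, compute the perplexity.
2.0477

Perplexity is 2^H (or exp(H) for natural log).

H = 1.0340 bits
Perplexity = 2^1.0340 = 2.0477

Interpretation: The model's uncertainty is equivalent to choosing uniformly among 2.0 options.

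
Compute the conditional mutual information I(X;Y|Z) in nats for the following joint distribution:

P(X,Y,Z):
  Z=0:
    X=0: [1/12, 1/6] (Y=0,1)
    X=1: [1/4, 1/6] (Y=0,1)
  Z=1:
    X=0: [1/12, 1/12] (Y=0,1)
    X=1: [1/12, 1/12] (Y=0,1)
0.0225 nats

Conditional mutual information: I(X;Y|Z) = H(X|Z) + H(Y|Z) - H(X,Y|Z)

H(Z) = 0.6365
H(X,Z) = 1.3086 → H(X|Z) = 0.6721
H(Y,Z) = 1.3297 → H(Y|Z) = 0.6931
H(X,Y,Z) = 1.9792 → H(X,Y|Z) = 1.3427

I(X;Y|Z) = 0.6721 + 0.6931 - 1.3427 = 0.0225 nats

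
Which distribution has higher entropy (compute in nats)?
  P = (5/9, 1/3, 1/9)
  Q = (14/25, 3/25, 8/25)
Q

Computing entropies in nats:
H(P) = 0.9369
H(Q) = 0.9437

Distribution Q has higher entropy.

Intuition: The distribution closer to uniform (more spread out) has higher entropy.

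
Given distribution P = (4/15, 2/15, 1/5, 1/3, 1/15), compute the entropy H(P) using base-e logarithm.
1.4898 nats

Shannon entropy is H(X) = -Σ p(x) log p(x).

For P = (4/15, 2/15, 1/5, 1/3, 1/15):
H = -4/15 × log_e(4/15) -2/15 × log_e(2/15) -1/5 × log_e(1/5) -1/3 × log_e(1/3) -1/15 × log_e(1/15)
H = 1.4898 nats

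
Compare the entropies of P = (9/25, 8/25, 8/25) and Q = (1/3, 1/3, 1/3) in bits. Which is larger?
Q

Computing entropies in bits:
H(P) = 1.5827
H(Q) = 1.5850

Distribution Q has higher entropy.

Intuition: The distribution closer to uniform (more spread out) has higher entropy.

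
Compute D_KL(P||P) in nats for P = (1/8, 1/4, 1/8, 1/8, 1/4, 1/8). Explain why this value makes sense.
0.0000 nats

KL divergence satisfies the Gibbs inequality: D_KL(P||Q) ≥ 0 for all distributions P, Q.

D_KL(P||Q) = Σ p(x) log(p(x)/q(x))
Each term is p(x) × log_e(p(x)/p(x)) = p(x) × log_e(1) = 0, so the sum is 0.
D_KL(P||Q) = 0.0000 nats

When P = Q, the KL divergence is exactly 0, as there is no 'divergence' between identical distributions.

This non-negativity is a fundamental property: relative entropy cannot be negative because it measures how different Q is from P.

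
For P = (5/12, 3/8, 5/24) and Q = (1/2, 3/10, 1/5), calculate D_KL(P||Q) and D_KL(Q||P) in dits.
D_KL(P||Q) = 0.0070, D_KL(Q||P) = 0.0070

KL divergence is not symmetric: D_KL(P||Q) ≠ D_KL(Q||P) in general.

D_KL(P||Q) = 0.0070 dits
D_KL(Q||P) = 0.0070 dits

In this case they happen to be equal (to 4 decimal places).

This asymmetry is why KL divergence is not a true distance metric.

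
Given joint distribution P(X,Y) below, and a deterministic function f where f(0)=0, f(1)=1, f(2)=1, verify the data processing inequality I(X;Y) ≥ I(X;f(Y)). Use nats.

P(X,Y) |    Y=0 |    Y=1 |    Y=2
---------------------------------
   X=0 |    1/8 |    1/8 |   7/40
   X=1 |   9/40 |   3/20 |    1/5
I(X;Y) = 0.0052, I(X;f(Y)) = 0.0051, inequality holds: 0.0052 ≥ 0.0051

Data Processing Inequality: For any Markov chain X → Y → Z, we have I(X;Y) ≥ I(X;Z).

Here Z = f(Y) is a deterministic function of Y, forming X → Y → Z.

Original I(X;Y) = 0.0052 nats

After applying f:
P(X,Z) where Z=f(Y):
- P(X,Z=0) = P(X,Y=0)
- P(X,Z=1) = P(X,Y=1) + P(X,Y=2)

I(X;Z) = I(X;f(Y)) = 0.0051 nats

Verification: 0.0052 ≥ 0.0051 ✓

Information cannot be created by processing; the function f can only lose information about X.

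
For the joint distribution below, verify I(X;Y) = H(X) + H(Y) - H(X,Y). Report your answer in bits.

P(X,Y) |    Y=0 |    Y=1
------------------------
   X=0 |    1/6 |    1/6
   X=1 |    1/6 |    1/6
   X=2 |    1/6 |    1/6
I(X;Y) = 0.0000 bits

Mutual information has multiple equivalent forms:
- I(X;Y) = H(X) - H(X|Y)
- I(X;Y) = H(Y) - H(Y|X)
- I(X;Y) = H(X) + H(Y) - H(X,Y)

Computing all quantities:
H(X) = 1.5850, H(Y) = 1.0000, H(X,Y) = 2.5850
H(X|Y) = 1.5850, H(Y|X) = 1.0000

Verification:
H(X) - H(X|Y) = 1.5850 - 1.5850 = 0.0000
H(Y) - H(Y|X) = 1.0000 - 1.0000 = 0.0000
H(X) + H(Y) - H(X,Y) = 1.5850 + 1.0000 - 2.5850 = 0.0000

All forms give I(X;Y) = 0.0000 bits. ✓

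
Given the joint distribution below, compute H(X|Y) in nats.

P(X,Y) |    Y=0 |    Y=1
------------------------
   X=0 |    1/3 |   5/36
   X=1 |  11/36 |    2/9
0.6828 nats

Using the chain rule: H(X|Y) = H(X,Y) - H(Y)

First, compute H(X,Y) = 1.3369 nats

Marginal P(Y) = (23/36, 13/36)
H(Y) = 0.6541 nats

H(X|Y) = H(X,Y) - H(Y) = 1.3369 - 0.6541 = 0.6828 nats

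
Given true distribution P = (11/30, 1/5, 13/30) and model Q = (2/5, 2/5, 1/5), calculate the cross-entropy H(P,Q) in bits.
1.7553 bits

Cross-entropy: H(P,Q) = -Σ p(x) log q(x)

Alternatively: H(P,Q) = H(P) + D_KL(P||Q)
H(P) = 1.5179 bits
D_KL(P||Q) = 0.2373 bits

H(P,Q) = 1.5179 + 0.2373 = 1.7553 bits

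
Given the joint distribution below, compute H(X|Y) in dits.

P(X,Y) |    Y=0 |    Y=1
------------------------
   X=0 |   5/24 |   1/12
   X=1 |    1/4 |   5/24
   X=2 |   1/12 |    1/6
0.4444 dits

Using the chain rule: H(X|Y) = H(X,Y) - H(Y)

First, compute H(X,Y) = 0.7439 dits

Marginal P(Y) = (13/24, 11/24)
H(Y) = 0.2995 dits

H(X|Y) = H(X,Y) - H(Y) = 0.7439 - 0.2995 = 0.4444 dits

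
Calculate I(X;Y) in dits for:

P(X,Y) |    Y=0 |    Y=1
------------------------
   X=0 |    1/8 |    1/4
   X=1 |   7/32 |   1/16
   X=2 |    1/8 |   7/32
0.0340 dits

Mutual information: I(X;Y) = H(X) + H(Y) - H(X,Y)

Marginals:
P(X) = (3/8, 9/32, 11/32), H(X) = 0.4741 dits
P(Y) = (15/32, 17/32), H(Y) = 0.3002 dits

Joint entropy: H(X,Y) = 0.7403 dits

I(X;Y) = 0.4741 + 0.3002 - 0.7403 = 0.0340 dits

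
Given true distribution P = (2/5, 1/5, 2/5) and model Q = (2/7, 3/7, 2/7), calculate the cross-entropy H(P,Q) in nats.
1.1717 nats

Cross-entropy: H(P,Q) = -Σ p(x) log q(x)

Alternatively: H(P,Q) = H(P) + D_KL(P||Q)
H(P) = 1.0549 nats
D_KL(P||Q) = 0.1167 nats

H(P,Q) = 1.0549 + 0.1167 = 1.1717 nats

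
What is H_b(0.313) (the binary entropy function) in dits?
0.2699 dits

The binary entropy function is:
H(p) = -p log(p) - (1-p) log(1-p)

H(0.313) = -0.313 × log_10(0.313) - 0.687 × log_10(0.687)
H(0.313) = 0.2699 dits

Note: Binary entropy is maximized at p=0.5 (H=1 bit) and minimized at p=0 or p=1 (H=0).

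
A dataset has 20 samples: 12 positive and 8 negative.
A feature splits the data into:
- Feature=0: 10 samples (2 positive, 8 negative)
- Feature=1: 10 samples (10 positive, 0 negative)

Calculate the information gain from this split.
0.6100 bits

Information Gain = H(Y) - H(Y|Feature)

Before split:
P(positive) = 12/20 = 0.6000
H(Y) = 0.9710 bits

After split:
Feature=0: H = 0.7219 bits (weight = 10/20)
Feature=1: H = 0.0000 bits (weight = 10/20)
H(Y|Feature) = (10/20)×0.7219 + (10/20)×0.0000 = 0.3610 bits

Information Gain = 0.9710 - 0.3610 = 0.6100 bits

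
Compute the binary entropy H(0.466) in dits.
0.3000 dits

The binary entropy function is:
H(p) = -p log(p) - (1-p) log(1-p)

H(0.466) = -0.466 × log_10(0.466) - 0.534 × log_10(0.534)
H(0.466) = 0.3000 dits

Note: Binary entropy is maximized at p=0.5 (H=1 bit) and minimized at p=0 or p=1 (H=0).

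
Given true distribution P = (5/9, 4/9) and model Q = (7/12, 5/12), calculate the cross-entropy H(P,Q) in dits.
0.2990 dits

Cross-entropy: H(P,Q) = -Σ p(x) log q(x)

Alternatively: H(P,Q) = H(P) + D_KL(P||Q)
H(P) = 0.2983 dits
D_KL(P||Q) = 0.0007 dits

H(P,Q) = 0.2983 + 0.0007 = 0.2990 dits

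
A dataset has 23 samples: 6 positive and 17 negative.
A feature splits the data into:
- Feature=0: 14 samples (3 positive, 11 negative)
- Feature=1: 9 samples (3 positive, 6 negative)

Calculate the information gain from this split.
0.0124 bits

Information Gain = H(Y) - H(Y|Feature)

Before split:
P(positive) = 6/23 = 0.2609
H(Y) = 0.8281 bits

After split:
Feature=0: H = 0.7496 bits (weight = 14/23)
Feature=1: H = 0.9183 bits (weight = 9/23)
H(Y|Feature) = (14/23)×0.7496 + (9/23)×0.9183 = 0.8156 bits

Information Gain = 0.8281 - 0.8156 = 0.0124 bits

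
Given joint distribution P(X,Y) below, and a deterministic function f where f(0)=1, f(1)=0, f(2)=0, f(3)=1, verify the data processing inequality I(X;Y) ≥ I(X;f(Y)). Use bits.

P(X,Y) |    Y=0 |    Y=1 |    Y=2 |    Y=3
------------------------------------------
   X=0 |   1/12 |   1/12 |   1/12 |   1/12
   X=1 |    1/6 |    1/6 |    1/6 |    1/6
I(X;Y) = 0.0000, I(X;f(Y)) = 0.0000, inequality holds: 0.0000 ≥ 0.0000

Data Processing Inequality: For any Markov chain X → Y → Z, we have I(X;Y) ≥ I(X;Z).

Here Z = f(Y) is a deterministic function of Y, forming X → Y → Z.

Original I(X;Y) = 0.0000 bits

After applying f:
P(X,Z) where Z=f(Y):
- P(X,Z=0) = P(X,Y=1) + P(X,Y=2)
- P(X,Z=1) = P(X,Y=0) + P(X,Y=3)

I(X;Z) = I(X;f(Y)) = 0.0000 bits

Verification: 0.0000 ≥ 0.0000 ✓

Information cannot be created by processing; the function f can only lose information about X.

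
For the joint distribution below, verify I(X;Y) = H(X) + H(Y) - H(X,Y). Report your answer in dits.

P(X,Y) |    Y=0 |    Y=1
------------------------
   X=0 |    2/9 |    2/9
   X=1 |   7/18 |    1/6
I(X;Y) = 0.0090 dits

Mutual information has multiple equivalent forms:
- I(X;Y) = H(X) - H(X|Y)
- I(X;Y) = H(Y) - H(Y|X)
- I(X;Y) = H(X) + H(Y) - H(X,Y)

Computing all quantities:
H(X) = 0.2983, H(Y) = 0.2902, H(X,Y) = 0.5795
H(X|Y) = 0.2893, H(Y|X) = 0.2812

Verification:
H(X) - H(X|Y) = 0.2983 - 0.2893 = 0.0090
H(Y) - H(Y|X) = 0.2902 - 0.2812 = 0.0090
H(X) + H(Y) - H(X,Y) = 0.2983 + 0.2902 - 0.5795 = 0.0090

All forms give I(X;Y) = 0.0090 dits. ✓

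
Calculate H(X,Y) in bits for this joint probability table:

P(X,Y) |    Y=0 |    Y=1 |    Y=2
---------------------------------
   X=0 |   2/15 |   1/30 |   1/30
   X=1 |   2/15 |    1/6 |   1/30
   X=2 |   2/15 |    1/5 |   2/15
2.9362 bits

Joint entropy is H(X,Y) = -Σ_{x,y} p(x,y) log p(x,y).

Summing over all non-zero entries:
H(X,Y) = -[2/15·log_2(2/15) + 1/30·log_2(1/30) + 1/30·log_2(1/30) + 2/15·log_2(2/15) + 1/6·log_2(1/6) + 1/30·log_2(1/30) + 2/15·log_2(2/15) + 1/5·log_2(1/5) + 2/15·log_2(2/15)]
H(X,Y) = 2.9362 bits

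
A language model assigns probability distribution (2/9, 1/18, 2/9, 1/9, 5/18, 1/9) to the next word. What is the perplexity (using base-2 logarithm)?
5.3289

Perplexity is 2^H (or exp(H) for natural log).

First, H = -Σ p log p = 2.4138 bits
Perplexity = 2^2.4138 = 5.3289

Interpretation: The model's uncertainty is equivalent to choosing uniformly among 5.3 options.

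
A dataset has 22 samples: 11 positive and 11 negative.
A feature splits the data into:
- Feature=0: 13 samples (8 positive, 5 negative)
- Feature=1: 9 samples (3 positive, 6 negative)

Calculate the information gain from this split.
0.0563 bits

Information Gain = H(Y) - H(Y|Feature)

Before split:
P(positive) = 11/22 = 0.5000
H(Y) = 1.0000 bits

After split:
Feature=0: H = 0.9612 bits (weight = 13/22)
Feature=1: H = 0.9183 bits (weight = 9/22)
H(Y|Feature) = (13/22)×0.9612 + (9/22)×0.9183 = 0.9437 bits

Information Gain = 1.0000 - 0.9437 = 0.0563 bits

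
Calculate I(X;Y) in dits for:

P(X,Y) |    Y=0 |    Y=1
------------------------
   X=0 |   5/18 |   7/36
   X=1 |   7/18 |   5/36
0.0054 dits

Mutual information: I(X;Y) = H(X) + H(Y) - H(X,Y)

Marginals:
P(X) = (17/36, 19/36), H(X) = 0.3004 dits
P(Y) = (2/3, 1/3), H(Y) = 0.2764 dits

Joint entropy: H(X,Y) = 0.5714 dits

I(X;Y) = 0.3004 + 0.2764 - 0.5714 = 0.0054 dits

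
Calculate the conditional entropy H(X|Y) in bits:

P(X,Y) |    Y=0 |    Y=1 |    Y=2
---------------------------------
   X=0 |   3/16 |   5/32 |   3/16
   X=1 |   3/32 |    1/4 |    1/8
0.9522 bits

Using the chain rule: H(X|Y) = H(X,Y) - H(Y)

First, compute H(X,Y) = 2.5192 bits

Marginal P(Y) = (9/32, 13/32, 5/16)
H(Y) = 1.5671 bits

H(X|Y) = H(X,Y) - H(Y) = 2.5192 - 1.5671 = 0.9522 bits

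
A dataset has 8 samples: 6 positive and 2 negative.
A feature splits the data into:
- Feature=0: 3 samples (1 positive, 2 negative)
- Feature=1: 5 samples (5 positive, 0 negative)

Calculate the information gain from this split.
0.4669 bits

Information Gain = H(Y) - H(Y|Feature)

Before split:
P(positive) = 6/8 = 0.7500
H(Y) = 0.8113 bits

After split:
Feature=0: H = 0.9183 bits (weight = 3/8)
Feature=1: H = 0.0000 bits (weight = 5/8)
H(Y|Feature) = (3/8)×0.9183 + (5/8)×0.0000 = 0.3444 bits

Information Gain = 0.8113 - 0.3444 = 0.4669 bits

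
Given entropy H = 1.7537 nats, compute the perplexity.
5.7759

Perplexity is e^H (or exp(H) for natural log).

H = 1.7537 nats
Perplexity = e^1.7537 = 5.7759

Interpretation: The model's uncertainty is equivalent to choosing uniformly among 5.8 options.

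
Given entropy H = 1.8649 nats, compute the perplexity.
6.4553

Perplexity is e^H (or exp(H) for natural log).

H = 1.8649 nats
Perplexity = e^1.8649 = 6.4553

Interpretation: The model's uncertainty is equivalent to choosing uniformly among 6.5 options.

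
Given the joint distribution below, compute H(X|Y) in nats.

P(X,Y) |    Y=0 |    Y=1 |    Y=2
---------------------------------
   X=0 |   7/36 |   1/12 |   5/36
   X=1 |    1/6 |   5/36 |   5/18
0.6615 nats

Using the chain rule: H(X|Y) = H(X,Y) - H(Y)

First, compute H(X,Y) = 1.7283 nats

Marginal P(Y) = (13/36, 2/9, 5/12)
H(Y) = 1.0668 nats

H(X|Y) = H(X,Y) - H(Y) = 1.7283 - 1.0668 = 0.6615 nats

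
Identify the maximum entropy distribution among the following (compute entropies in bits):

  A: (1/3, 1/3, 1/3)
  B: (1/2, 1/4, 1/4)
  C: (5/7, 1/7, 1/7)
A

For a discrete distribution over n outcomes, entropy is maximized by the uniform distribution.

Computing entropies:
H(A) = 1.5850 bits
H(B) = 1.5000 bits
H(C) = 1.1488 bits

The uniform distribution (where all probabilities equal 1/3) achieves the maximum entropy of log_2(3) = 1.5850 bits.

Distribution A has the highest entropy.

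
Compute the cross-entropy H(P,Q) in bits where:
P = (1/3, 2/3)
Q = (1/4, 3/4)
0.9434 bits

Cross-entropy: H(P,Q) = -Σ p(x) log q(x)

Alternatively: H(P,Q) = H(P) + D_KL(P||Q)
H(P) = 0.9183 bits
D_KL(P||Q) = 0.0251 bits

H(P,Q) = 0.9183 + 0.0251 = 0.9434 bits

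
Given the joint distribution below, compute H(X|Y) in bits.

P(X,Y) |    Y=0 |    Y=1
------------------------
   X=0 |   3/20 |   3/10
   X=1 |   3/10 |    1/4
0.9599 bits

Using the chain rule: H(X|Y) = H(X,Y) - H(Y)

First, compute H(X,Y) = 1.9527 bits

Marginal P(Y) = (9/20, 11/20)
H(Y) = 0.9928 bits

H(X|Y) = H(X,Y) - H(Y) = 1.9527 - 0.9928 = 0.9599 bits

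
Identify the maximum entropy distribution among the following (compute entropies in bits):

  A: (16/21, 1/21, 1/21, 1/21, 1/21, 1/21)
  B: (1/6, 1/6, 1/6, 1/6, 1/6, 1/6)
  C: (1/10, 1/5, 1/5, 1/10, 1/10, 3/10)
B

For a discrete distribution over n outcomes, entropy is maximized by the uniform distribution.

Computing entropies:
H(A) = 1.3447 bits
H(B) = 2.5850 bits
H(C) = 2.4464 bits

The uniform distribution (where all probabilities equal 1/6) achieves the maximum entropy of log_2(6) = 2.5850 bits.

Distribution B has the highest entropy.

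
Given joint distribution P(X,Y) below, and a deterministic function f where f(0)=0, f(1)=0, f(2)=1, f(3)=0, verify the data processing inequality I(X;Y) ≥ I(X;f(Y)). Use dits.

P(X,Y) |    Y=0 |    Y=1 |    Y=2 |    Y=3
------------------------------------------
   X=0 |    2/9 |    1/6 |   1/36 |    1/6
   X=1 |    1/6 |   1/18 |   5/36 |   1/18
I(X;Y) = 0.0385, I(X;f(Y)) = 0.0320, inequality holds: 0.0385 ≥ 0.0320

Data Processing Inequality: For any Markov chain X → Y → Z, we have I(X;Y) ≥ I(X;Z).

Here Z = f(Y) is a deterministic function of Y, forming X → Y → Z.

Original I(X;Y) = 0.0385 dits

After applying f:
P(X,Z) where Z=f(Y):
- P(X,Z=0) = P(X,Y=0) + P(X,Y=1) + P(X,Y=3)
- P(X,Z=1) = P(X,Y=2)

I(X;Z) = I(X;f(Y)) = 0.0320 dits

Verification: 0.0385 ≥ 0.0320 ✓

Information cannot be created by processing; the function f can only lose information about X.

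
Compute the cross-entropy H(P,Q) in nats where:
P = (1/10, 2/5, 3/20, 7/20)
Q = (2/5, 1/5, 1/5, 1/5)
1.5401 nats

Cross-entropy: H(P,Q) = -Σ p(x) log q(x)

Alternatively: H(P,Q) = H(P) + D_KL(P||Q)
H(P) = 1.2488 nats
D_KL(P||Q) = 0.2913 nats

H(P,Q) = 1.2488 + 0.2913 = 1.5401 nats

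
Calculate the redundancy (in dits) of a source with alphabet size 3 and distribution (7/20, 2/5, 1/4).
0.0079 dits

Redundancy measures how far a source is from maximum entropy:
R = H_max - H(X)

Maximum entropy for 3 symbols: H_max = log_10(3) = 0.4771 dits
Actual entropy: H(X) = 0.4693 dits
Redundancy: R = 0.4771 - 0.4693 = 0.0079 dits

This redundancy represents potential for compression: the source could be compressed by 0.0079 dits per symbol.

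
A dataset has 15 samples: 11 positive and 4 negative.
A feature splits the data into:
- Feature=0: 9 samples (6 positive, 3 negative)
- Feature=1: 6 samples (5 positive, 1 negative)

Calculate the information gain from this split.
0.0257 bits

Information Gain = H(Y) - H(Y|Feature)

Before split:
P(positive) = 11/15 = 0.7333
H(Y) = 0.8366 bits

After split:
Feature=0: H = 0.9183 bits (weight = 9/15)
Feature=1: H = 0.6500 bits (weight = 6/15)
H(Y|Feature) = (9/15)×0.9183 + (6/15)×0.6500 = 0.8110 bits

Information Gain = 0.8366 - 0.8110 = 0.0257 bits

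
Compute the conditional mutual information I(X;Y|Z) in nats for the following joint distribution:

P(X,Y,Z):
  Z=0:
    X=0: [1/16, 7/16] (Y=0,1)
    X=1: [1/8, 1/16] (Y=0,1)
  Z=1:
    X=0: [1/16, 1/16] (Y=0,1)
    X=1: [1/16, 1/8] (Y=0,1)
0.0994 nats

Conditional mutual information: I(X;Y|Z) = H(X|Z) + H(Y|Z) - H(X,Y|Z)

H(Z) = 0.6211
H(X,Z) = 1.2342 → H(X|Z) = 0.6132
H(Y,Z) = 1.2342 → H(Y|Z) = 0.6132
H(X,Y,Z) = 1.7480 → H(X,Y|Z) = 1.1269

I(X;Y|Z) = 0.6132 + 0.6132 - 1.1269 = 0.0994 nats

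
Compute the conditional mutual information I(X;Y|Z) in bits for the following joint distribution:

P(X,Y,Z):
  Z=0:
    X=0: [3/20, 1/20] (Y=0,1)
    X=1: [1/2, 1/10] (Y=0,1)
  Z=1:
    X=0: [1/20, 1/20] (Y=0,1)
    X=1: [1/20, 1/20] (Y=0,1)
0.0047 bits

Conditional mutual information: I(X;Y|Z) = H(X|Z) + H(Y|Z) - H(X,Y|Z)

H(Z) = 0.7219
H(X,Z) = 1.5710 → H(X|Z) = 0.8490
H(Y,Z) = 1.4789 → H(Y|Z) = 0.7570
H(X,Y,Z) = 2.3232 → H(X,Y|Z) = 1.6013

I(X;Y|Z) = 0.8490 + 0.7570 - 1.6013 = 0.0047 bits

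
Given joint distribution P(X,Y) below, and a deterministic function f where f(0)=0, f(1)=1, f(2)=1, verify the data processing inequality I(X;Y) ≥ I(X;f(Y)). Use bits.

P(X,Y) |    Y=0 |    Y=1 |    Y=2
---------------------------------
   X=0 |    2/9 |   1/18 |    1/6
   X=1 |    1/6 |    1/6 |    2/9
I(X;Y) = 0.0445, I(X;f(Y)) = 0.0300, inequality holds: 0.0445 ≥ 0.0300

Data Processing Inequality: For any Markov chain X → Y → Z, we have I(X;Y) ≥ I(X;Z).

Here Z = f(Y) is a deterministic function of Y, forming X → Y → Z.

Original I(X;Y) = 0.0445 bits

After applying f:
P(X,Z) where Z=f(Y):
- P(X,Z=0) = P(X,Y=0)
- P(X,Z=1) = P(X,Y=1) + P(X,Y=2)

I(X;Z) = I(X;f(Y)) = 0.0300 bits

Verification: 0.0445 ≥ 0.0300 ✓

Information cannot be created by processing; the function f can only lose information about X.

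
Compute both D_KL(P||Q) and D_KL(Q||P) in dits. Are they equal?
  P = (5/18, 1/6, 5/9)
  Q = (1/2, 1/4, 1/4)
D_KL(P||Q) = 0.0924, D_KL(Q||P) = 0.0850

KL divergence is not symmetric: D_KL(P||Q) ≠ D_KL(Q||P) in general.

D_KL(P||Q) = 0.0924 dits
D_KL(Q||P) = 0.0850 dits

No, they are not equal!

This asymmetry is why KL divergence is not a true distance metric.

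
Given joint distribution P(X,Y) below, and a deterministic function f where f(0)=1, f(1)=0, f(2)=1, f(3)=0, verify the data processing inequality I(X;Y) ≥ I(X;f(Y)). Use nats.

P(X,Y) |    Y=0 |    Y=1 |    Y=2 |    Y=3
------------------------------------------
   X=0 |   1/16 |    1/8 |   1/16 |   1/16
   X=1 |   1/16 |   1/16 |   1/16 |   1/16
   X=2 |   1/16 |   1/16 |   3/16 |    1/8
I(X;Y) = 0.0489, I(X;f(Y)) = 0.0108, inequality holds: 0.0489 ≥ 0.0108

Data Processing Inequality: For any Markov chain X → Y → Z, we have I(X;Y) ≥ I(X;Z).

Here Z = f(Y) is a deterministic function of Y, forming X → Y → Z.

Original I(X;Y) = 0.0489 nats

After applying f:
P(X,Z) where Z=f(Y):
- P(X,Z=0) = P(X,Y=1) + P(X,Y=3)
- P(X,Z=1) = P(X,Y=0) + P(X,Y=2)

I(X;Z) = I(X;f(Y)) = 0.0108 nats

Verification: 0.0489 ≥ 0.0108 ✓

Information cannot be created by processing; the function f can only lose information about X.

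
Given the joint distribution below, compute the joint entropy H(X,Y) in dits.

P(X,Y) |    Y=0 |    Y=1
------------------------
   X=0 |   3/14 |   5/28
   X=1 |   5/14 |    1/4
0.5872 dits

Joint entropy is H(X,Y) = -Σ_{x,y} p(x,y) log p(x,y).

Summing over all non-zero entries:
H(X,Y) = -[3/14·log_10(3/14) + 5/28·log_10(5/28) + 5/14·log_10(5/14) + 1/4·log_10(1/4)]
H(X,Y) = 0.5872 dits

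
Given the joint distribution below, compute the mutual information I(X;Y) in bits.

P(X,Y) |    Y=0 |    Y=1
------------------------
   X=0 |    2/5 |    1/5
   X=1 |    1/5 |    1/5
0.0200 bits

Mutual information: I(X;Y) = H(X) + H(Y) - H(X,Y)

Marginals:
P(X) = (3/5, 2/5), H(X) = 0.9710 bits
P(Y) = (3/5, 2/5), H(Y) = 0.9710 bits

Joint entropy: H(X,Y) = 1.9219 bits

I(X;Y) = 0.9710 + 0.9710 - 1.9219 = 0.0200 bits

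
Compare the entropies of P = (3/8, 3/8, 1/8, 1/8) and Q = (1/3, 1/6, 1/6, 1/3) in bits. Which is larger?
Q

Computing entropies in bits:
H(P) = 1.8113
H(Q) = 1.9183

Distribution Q has higher entropy.

Intuition: The distribution closer to uniform (more spread out) has higher entropy.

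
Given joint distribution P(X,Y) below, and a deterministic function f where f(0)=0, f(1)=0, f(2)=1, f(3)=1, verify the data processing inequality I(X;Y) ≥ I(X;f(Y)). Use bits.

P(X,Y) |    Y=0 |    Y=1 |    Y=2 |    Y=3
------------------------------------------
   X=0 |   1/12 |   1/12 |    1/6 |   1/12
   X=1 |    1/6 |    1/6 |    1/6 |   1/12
I(X;Y) = 0.0207, I(X;f(Y)) = 0.0207, inequality holds: 0.0207 ≥ 0.0207

Data Processing Inequality: For any Markov chain X → Y → Z, we have I(X;Y) ≥ I(X;Z).

Here Z = f(Y) is a deterministic function of Y, forming X → Y → Z.

Original I(X;Y) = 0.0207 bits

After applying f:
P(X,Z) where Z=f(Y):
- P(X,Z=0) = P(X,Y=0) + P(X,Y=1)
- P(X,Z=1) = P(X,Y=2) + P(X,Y=3)

I(X;Z) = I(X;f(Y)) = 0.0207 bits

Verification: 0.0207 ≥ 0.0207 ✓

Information cannot be created by processing; the function f can only lose information about X.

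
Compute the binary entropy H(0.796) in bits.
0.7299 bits

The binary entropy function is:
H(p) = -p log(p) - (1-p) log(1-p)

H(0.796) = -0.796 × log_2(0.796) - 0.204 × log_2(0.204)
H(0.796) = 0.7299 bits

Note: Binary entropy is maximized at p=0.5 (H=1 bit) and minimized at p=0 or p=1 (H=0).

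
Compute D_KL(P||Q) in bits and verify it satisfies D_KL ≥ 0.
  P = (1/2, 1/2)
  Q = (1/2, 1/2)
0.0000 bits

KL divergence satisfies the Gibbs inequality: D_KL(P||Q) ≥ 0 for all distributions P, Q.

D_KL(P||Q) = Σ p(x) log(p(x)/q(x))
Term by term:
  x=0: 1/2 × log_2[(1/2)/(1/2)] = 0.0000
  x=1: 1/2 × log_2[(1/2)/(1/2)] = 0.0000
D_KL(P||Q) = 0.0000 bits

D_KL(P||Q) = 0.0000 ≥ 0 ✓

This non-negativity is a fundamental property: relative entropy cannot be negative because it measures how different Q is from P.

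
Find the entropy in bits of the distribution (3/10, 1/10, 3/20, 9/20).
1.7822 bits

Shannon entropy is H(X) = -Σ p(x) log p(x).

For P = (3/10, 1/10, 3/20, 9/20):
H = -3/10 × log_2(3/10) -1/10 × log_2(1/10) -3/20 × log_2(3/20) -9/20 × log_2(9/20)
H = 1.7822 bits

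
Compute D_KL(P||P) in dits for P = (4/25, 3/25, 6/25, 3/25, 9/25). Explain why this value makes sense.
0.0000 dits

KL divergence satisfies the Gibbs inequality: D_KL(P||Q) ≥ 0 for all distributions P, Q.

D_KL(P||Q) = Σ p(x) log(p(x)/q(x))
Each term is p(x) × log_10(p(x)/p(x)) = p(x) × log_10(1) = 0, so the sum is 0.
D_KL(P||Q) = 0.0000 dits

When P = Q, the KL divergence is exactly 0, as there is no 'divergence' between identical distributions.

This non-negativity is a fundamental property: relative entropy cannot be negative because it measures how different Q is from P.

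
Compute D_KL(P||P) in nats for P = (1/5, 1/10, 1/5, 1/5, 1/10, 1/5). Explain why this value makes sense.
0.0000 nats

KL divergence satisfies the Gibbs inequality: D_KL(P||Q) ≥ 0 for all distributions P, Q.

D_KL(P||Q) = Σ p(x) log(p(x)/q(x))
Each term is p(x) × log_e(p(x)/p(x)) = p(x) × log_e(1) = 0, so the sum is 0.
D_KL(P||Q) = 0.0000 nats

When P = Q, the KL divergence is exactly 0, as there is no 'divergence' between identical distributions.

This non-negativity is a fundamental property: relative entropy cannot be negative because it measures how different Q is from P.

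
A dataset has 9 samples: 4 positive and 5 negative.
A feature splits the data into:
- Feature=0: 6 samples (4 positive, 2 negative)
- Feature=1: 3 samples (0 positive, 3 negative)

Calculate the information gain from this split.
0.3789 bits

Information Gain = H(Y) - H(Y|Feature)

Before split:
P(positive) = 4/9 = 0.4444
H(Y) = 0.9911 bits

After split:
Feature=0: H = 0.9183 bits (weight = 6/9)
Feature=1: H = 0.0000 bits (weight = 3/9)
H(Y|Feature) = (6/9)×0.9183 + (3/9)×0.0000 = 0.6122 bits

Information Gain = 0.9911 - 0.6122 = 0.3789 bits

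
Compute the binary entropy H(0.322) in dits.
0.2729 dits

The binary entropy function is:
H(p) = -p log(p) - (1-p) log(1-p)

H(0.322) = -0.322 × log_10(0.322) - 0.678 × log_10(0.678)
H(0.322) = 0.2729 dits

Note: Binary entropy is maximized at p=0.5 (H=1 bit) and minimized at p=0 or p=1 (H=0).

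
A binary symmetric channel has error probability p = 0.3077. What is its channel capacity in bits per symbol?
0.1095 bits

For a binary symmetric channel (BSC) with error probability p:
Capacity C = 1 - H(p) bits per symbol

where H(p) = -p log₂(p) - (1-p) log₂(1-p) is the binary entropy function.

H(0.3077) = 0.8905 bits
C = 1 - 0.8905 = 0.1095 bits per symbol

This means we can reliably transmit up to 0.1095 bits of information per channel use.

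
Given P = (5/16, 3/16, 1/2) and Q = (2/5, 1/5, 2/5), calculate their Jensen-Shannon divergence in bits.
0.0080 bits

Jensen-Shannon divergence is:
JSD(P||Q) = 0.5 × D_KL(P||M) + 0.5 × D_KL(Q||M)
where M = 0.5 × (P + Q) is the mixture distribution.

M = 0.5 × (5/16, 3/16, 1/2) + 0.5 × (2/5, 1/5, 2/5) = (0.35625, 0.19375, 9/20)

D_KL(P||M) = 0.0081 bits
D_KL(Q||M) = 0.0080 bits

JSD(P||Q) = 0.5 × 0.0081 + 0.5 × 0.0080 = 0.0080 bits

Unlike KL divergence, JSD is symmetric and bounded: 0 ≤ JSD ≤ log(2).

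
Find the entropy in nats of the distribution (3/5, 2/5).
0.6730 nats

Shannon entropy is H(X) = -Σ p(x) log p(x).

For P = (3/5, 2/5):
H = -3/5 × log_e(3/5) -2/5 × log_e(2/5)
H = 0.6730 nats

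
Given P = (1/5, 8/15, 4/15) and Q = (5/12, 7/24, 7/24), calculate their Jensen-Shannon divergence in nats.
0.0377 nats

Jensen-Shannon divergence is:
JSD(P||Q) = 0.5 × D_KL(P||M) + 0.5 × D_KL(Q||M)
where M = 0.5 × (P + Q) is the mixture distribution.

M = 0.5 × (1/5, 8/15, 4/15) + 0.5 × (5/12, 7/24, 7/24) = (0.308333, 0.4125, 0.279167)

D_KL(P||M) = 0.0382 nats
D_KL(Q||M) = 0.0371 nats

JSD(P||Q) = 0.5 × 0.0382 + 0.5 × 0.0371 = 0.0377 nats

Unlike KL divergence, JSD is symmetric and bounded: 0 ≤ JSD ≤ log(2).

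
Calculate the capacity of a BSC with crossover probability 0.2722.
0.1554 bits

For a binary symmetric channel (BSC) with error probability p:
Capacity C = 1 - H(p) bits per symbol

where H(p) = -p log₂(p) - (1-p) log₂(1-p) is the binary entropy function.

H(0.2722) = 0.8446 bits
C = 1 - 0.8446 = 0.1554 bits per symbol

This means we can reliably transmit up to 0.1554 bits of information per channel use.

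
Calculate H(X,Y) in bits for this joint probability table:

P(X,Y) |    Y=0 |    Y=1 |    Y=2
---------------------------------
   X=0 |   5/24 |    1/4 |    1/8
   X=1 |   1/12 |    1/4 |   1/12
2.4440 bits

Joint entropy is H(X,Y) = -Σ_{x,y} p(x,y) log p(x,y).

Summing over all non-zero entries:
H(X,Y) = -[5/24·log_2(5/24) + 1/4·log_2(1/4) + 1/8·log_2(1/8) + 1/12·log_2(1/12) + 1/4·log_2(1/4) + 1/12·log_2(1/12)]
H(X,Y) = 2.4440 bits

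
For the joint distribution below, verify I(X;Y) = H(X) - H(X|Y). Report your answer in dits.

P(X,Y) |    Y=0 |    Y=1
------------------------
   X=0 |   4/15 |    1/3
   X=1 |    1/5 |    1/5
I(X;Y) = 0.0006 dits

Mutual information has multiple equivalent forms:
- I(X;Y) = H(X) - H(X|Y)
- I(X;Y) = H(Y) - H(Y|X)
- I(X;Y) = H(X) + H(Y) - H(X,Y)

Computing all quantities:
H(X) = 0.2923, H(Y) = 0.3001, H(X,Y) = 0.5917
H(X|Y) = 0.2916, H(Y|X) = 0.2994

Verification:
H(X) - H(X|Y) = 0.2923 - 0.2916 = 0.0006
H(Y) - H(Y|X) = 0.3001 - 0.2994 = 0.0006
H(X) + H(Y) - H(X,Y) = 0.2923 + 0.3001 - 0.5917 = 0.0006

All forms give I(X;Y) = 0.0006 dits. ✓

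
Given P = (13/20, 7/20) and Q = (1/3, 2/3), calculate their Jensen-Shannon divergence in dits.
0.0222 dits

Jensen-Shannon divergence is:
JSD(P||Q) = 0.5 × D_KL(P||M) + 0.5 × D_KL(Q||M)
where M = 0.5 × (P + Q) is the mixture distribution.

M = 0.5 × (13/20, 7/20) + 0.5 × (1/3, 2/3) = (0.491667, 0.508333)

D_KL(P||M) = 0.0221 dits
D_KL(Q||M) = 0.0222 dits

JSD(P||Q) = 0.5 × 0.0221 + 0.5 × 0.0222 = 0.0222 dits

Unlike KL divergence, JSD is symmetric and bounded: 0 ≤ JSD ≤ log(2).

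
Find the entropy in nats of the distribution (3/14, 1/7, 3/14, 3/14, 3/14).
1.5984 nats

Shannon entropy is H(X) = -Σ p(x) log p(x).

For P = (3/14, 1/7, 3/14, 3/14, 3/14):
H = -3/14 × log_e(3/14) -1/7 × log_e(1/7) -3/14 × log_e(3/14) -3/14 × log_e(3/14) -3/14 × log_e(3/14)
H = 1.5984 nats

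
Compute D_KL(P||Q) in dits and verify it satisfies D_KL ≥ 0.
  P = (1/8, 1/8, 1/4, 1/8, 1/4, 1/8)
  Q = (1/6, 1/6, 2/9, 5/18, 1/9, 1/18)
0.0703 dits

KL divergence satisfies the Gibbs inequality: D_KL(P||Q) ≥ 0 for all distributions P, Q.

D_KL(P||Q) = Σ p(x) log(p(x)/q(x))
Term by term:
  x=0: 1/8 × log_10[(1/8)/(1/6)] = -0.0156
  x=1: 1/8 × log_10[(1/8)/(1/6)] = -0.0156
  x=2: 1/4 × log_10[(1/4)/(2/9)] = 0.0128
  x=3: 1/8 × log_10[(1/8)/(5/18)] = -0.0433
  x=4: 1/4 × log_10[(1/4)/(1/9)] = 0.0880
  x=5: 1/8 × log_10[(1/8)/(1/18)] = 0.0440
D_KL(P||Q) = 0.0703 dits

D_KL(P||Q) = 0.0703 ≥ 0 ✓

This non-negativity is a fundamental property: relative entropy cannot be negative because it measures how different Q is from P.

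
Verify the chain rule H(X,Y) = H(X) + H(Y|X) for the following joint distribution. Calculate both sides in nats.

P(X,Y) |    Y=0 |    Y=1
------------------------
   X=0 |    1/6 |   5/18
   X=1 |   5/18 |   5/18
H(X,Y) = 1.3661, H(X) = 0.6870, H(Y|X) = 0.6791 (all in nats)

Chain rule: H(X,Y) = H(X) + H(Y|X)

Left side — joint entropy directly:
H(X,Y) = -Σ p(x,y) log p(x,y) = 1.3661 nats

Right side — compute H(Y|X) from the conditional distributions:
P(X) = (4/9, 5/9), so H(X) = 0.6870 nats
H(Y|X) = Σ_x P(X=x) · H(Y|X=x):
  P(Y|X=0) = (3/8, 5/8), H(Y|X=0) = 0.6616, weight P(X=0) = 4/9
  P(Y|X=1) = (1/2, 1/2), H(Y|X=1) = 0.6931, weight P(X=1) = 5/9
H(Y|X) = 0.6791 nats

H(X) + H(Y|X) = 0.6870 + 0.6791 = 1.3661 nats

Both sides equal 1.3661 nats. ✓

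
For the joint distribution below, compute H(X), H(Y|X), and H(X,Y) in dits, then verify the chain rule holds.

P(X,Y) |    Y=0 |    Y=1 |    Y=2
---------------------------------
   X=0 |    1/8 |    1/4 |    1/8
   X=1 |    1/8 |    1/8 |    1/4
H(X,Y) = 0.7526, H(X) = 0.3010, H(Y|X) = 0.4515 (all in dits)

Chain rule: H(X,Y) = H(X) + H(Y|X)

Left side — joint entropy directly:
H(X,Y) = -Σ p(x,y) log p(x,y) = 0.7526 dits

Right side — compute H(Y|X) from the conditional distributions:
P(X) = (1/2, 1/2), so H(X) = 0.3010 dits
H(Y|X) = Σ_x P(X=x) · H(Y|X=x):
  P(Y|X=0) = (1/4, 1/2, 1/4), H(Y|X=0) = 0.4515, weight P(X=0) = 1/2
  P(Y|X=1) = (1/4, 1/4, 1/2), H(Y|X=1) = 0.4515, weight P(X=1) = 1/2
H(Y|X) = 0.4515 dits

H(X) + H(Y|X) = 0.3010 + 0.4515 = 0.7526 dits

Both sides equal 0.7526 dits. ✓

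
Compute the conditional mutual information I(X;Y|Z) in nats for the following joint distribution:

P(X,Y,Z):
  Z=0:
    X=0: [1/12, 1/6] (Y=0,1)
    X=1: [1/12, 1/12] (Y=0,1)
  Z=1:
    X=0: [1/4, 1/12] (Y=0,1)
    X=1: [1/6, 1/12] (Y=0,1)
0.0082 nats

Conditional mutual information: I(X;Y|Z) = H(X|Z) + H(Y|Z) - H(X,Y|Z)

H(Z) = 0.6792
H(X,Z) = 1.3580 → H(X|Z) = 0.6788
H(Y,Z) = 1.3086 → H(Y|Z) = 0.6294
H(X,Y,Z) = 1.9792 → H(X,Y|Z) = 1.3000

I(X;Y|Z) = 0.6788 + 0.6294 - 1.3000 = 0.0082 nats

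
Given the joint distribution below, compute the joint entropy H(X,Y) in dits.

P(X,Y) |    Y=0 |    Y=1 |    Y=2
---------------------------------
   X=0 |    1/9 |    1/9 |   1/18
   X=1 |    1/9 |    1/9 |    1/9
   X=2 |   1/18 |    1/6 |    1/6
0.9290 dits

Joint entropy is H(X,Y) = -Σ_{x,y} p(x,y) log p(x,y).

Summing over all non-zero entries:
H(X,Y) = -[1/9·log_10(1/9) + 1/9·log_10(1/9) + 1/18·log_10(1/18) + 1/9·log_10(1/9) + 1/9·log_10(1/9) + 1/9·log_10(1/9) + 1/18·log_10(1/18) + 1/6·log_10(1/6) + 1/6·log_10(1/6)]
H(X,Y) = 0.9290 dits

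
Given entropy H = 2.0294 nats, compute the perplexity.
7.6095

Perplexity is e^H (or exp(H) for natural log).

H = 2.0294 nats
Perplexity = e^2.0294 = 7.6095

Interpretation: The model's uncertainty is equivalent to choosing uniformly among 7.6 options.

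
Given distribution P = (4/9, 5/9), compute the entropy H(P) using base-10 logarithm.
0.2983 dits

Shannon entropy is H(X) = -Σ p(x) log p(x).

For P = (4/9, 5/9):
H = -4/9 × log_10(4/9) -5/9 × log_10(5/9)
H = 0.2983 dits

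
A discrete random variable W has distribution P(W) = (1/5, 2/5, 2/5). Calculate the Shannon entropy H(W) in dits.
0.4581 dits

Shannon entropy is H(X) = -Σ p(x) log p(x).

For P = (1/5, 2/5, 2/5):
H = -1/5 × log_10(1/5) -2/5 × log_10(2/5) -2/5 × log_10(2/5)
H = 0.4581 dits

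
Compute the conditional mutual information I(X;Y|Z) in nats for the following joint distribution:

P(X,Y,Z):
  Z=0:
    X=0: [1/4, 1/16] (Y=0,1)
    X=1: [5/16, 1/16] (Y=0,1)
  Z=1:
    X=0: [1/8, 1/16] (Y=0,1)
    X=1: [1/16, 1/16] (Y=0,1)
0.0050 nats

Conditional mutual information: I(X;Y|Z) = H(X|Z) + H(Y|Z) - H(X,Y|Z)

H(Z) = 0.6211
H(X,Z) = 1.3051 → H(X|Z) = 0.6840
H(Y,Z) = 1.1574 → H(Y|Z) = 0.5363
H(X,Y,Z) = 1.8364 → H(X,Y|Z) = 1.2153

I(X;Y|Z) = 0.6840 + 0.5363 - 1.2153 = 0.0050 nats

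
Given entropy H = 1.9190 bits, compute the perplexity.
3.7816

Perplexity is 2^H (or exp(H) for natural log).

H = 1.9190 bits
Perplexity = 2^1.9190 = 3.7816

Interpretation: The model's uncertainty is equivalent to choosing uniformly among 3.8 options.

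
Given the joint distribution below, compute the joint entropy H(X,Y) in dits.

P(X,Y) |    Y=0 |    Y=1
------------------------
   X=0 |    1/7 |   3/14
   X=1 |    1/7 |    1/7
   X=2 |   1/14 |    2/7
0.7429 dits

Joint entropy is H(X,Y) = -Σ_{x,y} p(x,y) log p(x,y).

Summing over all non-zero entries:
H(X,Y) = -[1/7·log_10(1/7) + 3/14·log_10(3/14) + 1/7·log_10(1/7) + 1/7·log_10(1/7) + 1/14·log_10(1/14) + 2/7·log_10(2/7)]
H(X,Y) = 0.7429 dits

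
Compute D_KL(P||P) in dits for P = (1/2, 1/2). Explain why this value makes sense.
0.0000 dits

KL divergence satisfies the Gibbs inequality: D_KL(P||Q) ≥ 0 for all distributions P, Q.

D_KL(P||Q) = Σ p(x) log(p(x)/q(x))
Each term is p(x) × log_10(p(x)/p(x)) = p(x) × log_10(1) = 0, so the sum is 0.
D_KL(P||Q) = 0.0000 dits

When P = Q, the KL divergence is exactly 0, as there is no 'divergence' between identical distributions.

This non-negativity is a fundamental property: relative entropy cannot be negative because it measures how different Q is from P.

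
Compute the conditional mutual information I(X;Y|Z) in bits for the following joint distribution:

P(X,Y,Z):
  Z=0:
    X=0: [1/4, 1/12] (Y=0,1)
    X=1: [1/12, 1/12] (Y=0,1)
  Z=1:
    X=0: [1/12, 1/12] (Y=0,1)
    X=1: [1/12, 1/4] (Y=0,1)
0.0441 bits

Conditional mutual information: I(X;Y|Z) = H(X|Z) + H(Y|Z) - H(X,Y|Z)

H(Z) = 1.0000
H(X,Z) = 1.9183 → H(X|Z) = 0.9183
H(Y,Z) = 1.9183 → H(Y|Z) = 0.9183
H(X,Y,Z) = 2.7925 → H(X,Y|Z) = 1.7925

I(X;Y|Z) = 0.9183 + 0.9183 - 1.7925 = 0.0441 bits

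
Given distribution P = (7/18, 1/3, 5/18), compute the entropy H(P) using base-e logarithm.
1.0893 nats

Shannon entropy is H(X) = -Σ p(x) log p(x).

For P = (7/18, 1/3, 5/18):
H = -7/18 × log_e(7/18) -1/3 × log_e(1/3) -5/18 × log_e(5/18)
H = 1.0893 nats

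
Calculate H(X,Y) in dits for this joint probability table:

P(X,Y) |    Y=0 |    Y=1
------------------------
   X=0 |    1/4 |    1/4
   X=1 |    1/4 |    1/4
0.6021 dits

Joint entropy is H(X,Y) = -Σ_{x,y} p(x,y) log p(x,y).

Summing over all non-zero entries:
H(X,Y) = -[1/4·log_10(1/4) + 1/4·log_10(1/4) + 1/4·log_10(1/4) + 1/4·log_10(1/4)]
H(X,Y) = 0.6021 dits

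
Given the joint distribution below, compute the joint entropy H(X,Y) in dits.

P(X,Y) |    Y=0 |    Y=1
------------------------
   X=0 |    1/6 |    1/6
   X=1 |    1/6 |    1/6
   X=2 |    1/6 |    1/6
0.7782 dits

Joint entropy is H(X,Y) = -Σ_{x,y} p(x,y) log p(x,y).

Summing over all non-zero entries:
H(X,Y) = -[1/6·log_10(1/6) + 1/6·log_10(1/6) + 1/6·log_10(1/6) + 1/6·log_10(1/6) + 1/6·log_10(1/6) + 1/6·log_10(1/6)]
H(X,Y) = 0.7782 dits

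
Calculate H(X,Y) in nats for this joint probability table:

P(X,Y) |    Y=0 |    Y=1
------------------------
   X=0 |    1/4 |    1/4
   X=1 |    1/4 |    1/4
1.3863 nats

Joint entropy is H(X,Y) = -Σ_{x,y} p(x,y) log p(x,y).

Summing over all non-zero entries:
H(X,Y) = -[1/4·log_e(1/4) + 1/4·log_e(1/4) + 1/4·log_e(1/4) + 1/4·log_e(1/4)]
H(X,Y) = 1.3863 nats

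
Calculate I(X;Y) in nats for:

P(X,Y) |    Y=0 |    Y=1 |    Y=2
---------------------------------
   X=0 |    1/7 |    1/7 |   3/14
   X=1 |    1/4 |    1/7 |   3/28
0.0330 nats

Mutual information: I(X;Y) = H(X) + H(Y) - H(X,Y)

Marginals:
P(X) = (1/2, 1/2), H(X) = 0.6931 nats
P(Y) = (11/28, 2/7, 9/28), H(Y) = 1.0898 nats

Joint entropy: H(X,Y) = 1.7499 nats

I(X;Y) = 0.6931 + 1.0898 - 1.7499 = 0.0330 nats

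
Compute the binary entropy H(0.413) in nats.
0.6779 nats

The binary entropy function is:
H(p) = -p log(p) - (1-p) log(1-p)

H(0.413) = -0.413 × log_e(0.413) - 0.587 × log_e(0.587)
H(0.413) = 0.6779 nats

Note: Binary entropy is maximized at p=0.5 (H=1 bit) and minimized at p=0 or p=1 (H=0).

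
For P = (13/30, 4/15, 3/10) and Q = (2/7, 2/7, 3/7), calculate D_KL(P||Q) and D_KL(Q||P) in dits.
D_KL(P||Q) = 0.0239, D_KL(Q||P) = 0.0233

KL divergence is not symmetric: D_KL(P||Q) ≠ D_KL(Q||P) in general.

D_KL(P||Q) = 0.0239 dits
D_KL(Q||P) = 0.0233 dits

No, they are not equal!

This asymmetry is why KL divergence is not a true distance metric.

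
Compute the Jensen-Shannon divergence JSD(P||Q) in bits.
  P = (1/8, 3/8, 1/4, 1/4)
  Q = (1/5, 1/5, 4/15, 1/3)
0.0303 bits

Jensen-Shannon divergence is:
JSD(P||Q) = 0.5 × D_KL(P||M) + 0.5 × D_KL(Q||M)
where M = 0.5 × (P + Q) is the mixture distribution.

M = 0.5 × (1/8, 3/8, 1/4, 1/4) + 0.5 × (1/5, 1/5, 4/15, 1/3) = (0.1625, 0.2875, 0.258333, 7/24)

D_KL(P||M) = 0.0290 bits
D_KL(Q||M) = 0.0316 bits

JSD(P||Q) = 0.5 × 0.0290 + 0.5 × 0.0316 = 0.0303 bits

Unlike KL divergence, JSD is symmetric and bounded: 0 ≤ JSD ≤ log(2).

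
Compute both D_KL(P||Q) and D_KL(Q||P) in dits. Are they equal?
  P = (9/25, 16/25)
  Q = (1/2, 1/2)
D_KL(P||Q) = 0.0173, D_KL(Q||P) = 0.0177

KL divergence is not symmetric: D_KL(P||Q) ≠ D_KL(Q||P) in general.

D_KL(P||Q) = 0.0173 dits
D_KL(Q||P) = 0.0177 dits

No, they are not equal!

This asymmetry is why KL divergence is not a true distance metric.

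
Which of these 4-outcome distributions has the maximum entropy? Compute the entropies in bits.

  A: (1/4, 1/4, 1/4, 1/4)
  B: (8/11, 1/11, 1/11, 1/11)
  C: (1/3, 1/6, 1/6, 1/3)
A

For a discrete distribution over n outcomes, entropy is maximized by the uniform distribution.

Computing entropies:
H(A) = 2.0000 bits
H(B) = 1.2776 bits
H(C) = 1.9183 bits

The uniform distribution (where all probabilities equal 1/4) achieves the maximum entropy of log_2(4) = 2.0000 bits.

Distribution A has the highest entropy.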